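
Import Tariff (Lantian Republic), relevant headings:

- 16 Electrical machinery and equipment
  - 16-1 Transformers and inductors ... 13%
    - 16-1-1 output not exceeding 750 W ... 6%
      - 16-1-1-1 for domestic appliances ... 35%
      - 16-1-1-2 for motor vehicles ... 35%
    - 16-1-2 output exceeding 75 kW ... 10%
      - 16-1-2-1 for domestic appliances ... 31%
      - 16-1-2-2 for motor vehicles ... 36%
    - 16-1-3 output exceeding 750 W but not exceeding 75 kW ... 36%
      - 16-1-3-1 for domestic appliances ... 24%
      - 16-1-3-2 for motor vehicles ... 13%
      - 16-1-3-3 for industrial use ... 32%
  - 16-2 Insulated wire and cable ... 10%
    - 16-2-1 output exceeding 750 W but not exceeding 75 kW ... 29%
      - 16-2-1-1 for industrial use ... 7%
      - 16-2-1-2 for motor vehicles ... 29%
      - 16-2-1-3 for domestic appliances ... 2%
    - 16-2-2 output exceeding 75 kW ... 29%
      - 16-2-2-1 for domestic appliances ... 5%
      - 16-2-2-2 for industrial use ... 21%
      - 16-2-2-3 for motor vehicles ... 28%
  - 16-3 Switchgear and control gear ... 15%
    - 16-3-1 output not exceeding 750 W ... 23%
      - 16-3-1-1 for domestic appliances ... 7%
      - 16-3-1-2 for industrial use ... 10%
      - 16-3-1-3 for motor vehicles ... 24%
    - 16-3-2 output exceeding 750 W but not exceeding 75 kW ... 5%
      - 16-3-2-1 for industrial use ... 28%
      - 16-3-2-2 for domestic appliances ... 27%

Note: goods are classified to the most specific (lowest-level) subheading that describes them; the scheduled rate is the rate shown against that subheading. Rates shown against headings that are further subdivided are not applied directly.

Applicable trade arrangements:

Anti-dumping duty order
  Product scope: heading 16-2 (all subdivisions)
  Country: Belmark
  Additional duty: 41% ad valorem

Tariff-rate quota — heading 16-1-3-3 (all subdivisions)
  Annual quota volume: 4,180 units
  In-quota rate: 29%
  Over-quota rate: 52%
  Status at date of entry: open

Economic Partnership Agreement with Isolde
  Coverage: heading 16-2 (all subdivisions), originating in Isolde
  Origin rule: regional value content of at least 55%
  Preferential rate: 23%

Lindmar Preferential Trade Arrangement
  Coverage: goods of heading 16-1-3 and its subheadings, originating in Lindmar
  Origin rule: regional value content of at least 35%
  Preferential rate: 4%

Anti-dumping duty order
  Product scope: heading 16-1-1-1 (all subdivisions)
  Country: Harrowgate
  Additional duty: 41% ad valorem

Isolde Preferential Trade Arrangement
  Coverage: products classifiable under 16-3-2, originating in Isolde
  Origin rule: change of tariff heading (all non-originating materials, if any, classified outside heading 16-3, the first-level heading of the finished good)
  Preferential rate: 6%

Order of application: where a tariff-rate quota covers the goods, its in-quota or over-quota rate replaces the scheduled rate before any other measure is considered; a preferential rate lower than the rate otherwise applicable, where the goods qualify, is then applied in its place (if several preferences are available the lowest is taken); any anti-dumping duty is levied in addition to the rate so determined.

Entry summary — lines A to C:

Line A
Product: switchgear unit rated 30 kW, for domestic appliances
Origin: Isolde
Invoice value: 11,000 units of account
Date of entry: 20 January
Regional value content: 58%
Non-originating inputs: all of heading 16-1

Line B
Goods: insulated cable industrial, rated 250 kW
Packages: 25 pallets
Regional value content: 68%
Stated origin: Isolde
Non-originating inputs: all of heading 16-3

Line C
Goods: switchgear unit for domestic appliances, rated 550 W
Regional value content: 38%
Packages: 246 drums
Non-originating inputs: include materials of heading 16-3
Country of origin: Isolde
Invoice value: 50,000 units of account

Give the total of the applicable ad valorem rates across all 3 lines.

Line A: switchgear unit → 16-3; rated 30 kW → 16-3-2; for domestic appliances → 16-3-2-2. Scheduled 27%. Isolde agreement on 16-2: 16-3-2-2 not covered; Isolde agreement on 16-3-2: CTH met → 6% available; preferential 6%. → 6%.
Line B: insulated cable → 16-2; rated 250 kW → 16-2-2; industrial → 16-2-2-2. Scheduled 21%. Isolde agreement on 16-2: RVC ≥ 55% → 23% available; Isolde agreement on 16-3-2: 16-2-2-2 not covered; preference 23% not lower than 21% → no reduction. → 21%.
Line C: switchgear unit → 16-3; rated 550 W → 16-3-1; for domestic appliances → 16-3-1-1. Scheduled 7%. Isolde agreement on 16-2: 16-3-1-1 not covered; Isolde agreement on 16-3-2: 16-3-1-1 not covered. → 7%.
Sum: 6% + 21% + 7% = 34%.

34%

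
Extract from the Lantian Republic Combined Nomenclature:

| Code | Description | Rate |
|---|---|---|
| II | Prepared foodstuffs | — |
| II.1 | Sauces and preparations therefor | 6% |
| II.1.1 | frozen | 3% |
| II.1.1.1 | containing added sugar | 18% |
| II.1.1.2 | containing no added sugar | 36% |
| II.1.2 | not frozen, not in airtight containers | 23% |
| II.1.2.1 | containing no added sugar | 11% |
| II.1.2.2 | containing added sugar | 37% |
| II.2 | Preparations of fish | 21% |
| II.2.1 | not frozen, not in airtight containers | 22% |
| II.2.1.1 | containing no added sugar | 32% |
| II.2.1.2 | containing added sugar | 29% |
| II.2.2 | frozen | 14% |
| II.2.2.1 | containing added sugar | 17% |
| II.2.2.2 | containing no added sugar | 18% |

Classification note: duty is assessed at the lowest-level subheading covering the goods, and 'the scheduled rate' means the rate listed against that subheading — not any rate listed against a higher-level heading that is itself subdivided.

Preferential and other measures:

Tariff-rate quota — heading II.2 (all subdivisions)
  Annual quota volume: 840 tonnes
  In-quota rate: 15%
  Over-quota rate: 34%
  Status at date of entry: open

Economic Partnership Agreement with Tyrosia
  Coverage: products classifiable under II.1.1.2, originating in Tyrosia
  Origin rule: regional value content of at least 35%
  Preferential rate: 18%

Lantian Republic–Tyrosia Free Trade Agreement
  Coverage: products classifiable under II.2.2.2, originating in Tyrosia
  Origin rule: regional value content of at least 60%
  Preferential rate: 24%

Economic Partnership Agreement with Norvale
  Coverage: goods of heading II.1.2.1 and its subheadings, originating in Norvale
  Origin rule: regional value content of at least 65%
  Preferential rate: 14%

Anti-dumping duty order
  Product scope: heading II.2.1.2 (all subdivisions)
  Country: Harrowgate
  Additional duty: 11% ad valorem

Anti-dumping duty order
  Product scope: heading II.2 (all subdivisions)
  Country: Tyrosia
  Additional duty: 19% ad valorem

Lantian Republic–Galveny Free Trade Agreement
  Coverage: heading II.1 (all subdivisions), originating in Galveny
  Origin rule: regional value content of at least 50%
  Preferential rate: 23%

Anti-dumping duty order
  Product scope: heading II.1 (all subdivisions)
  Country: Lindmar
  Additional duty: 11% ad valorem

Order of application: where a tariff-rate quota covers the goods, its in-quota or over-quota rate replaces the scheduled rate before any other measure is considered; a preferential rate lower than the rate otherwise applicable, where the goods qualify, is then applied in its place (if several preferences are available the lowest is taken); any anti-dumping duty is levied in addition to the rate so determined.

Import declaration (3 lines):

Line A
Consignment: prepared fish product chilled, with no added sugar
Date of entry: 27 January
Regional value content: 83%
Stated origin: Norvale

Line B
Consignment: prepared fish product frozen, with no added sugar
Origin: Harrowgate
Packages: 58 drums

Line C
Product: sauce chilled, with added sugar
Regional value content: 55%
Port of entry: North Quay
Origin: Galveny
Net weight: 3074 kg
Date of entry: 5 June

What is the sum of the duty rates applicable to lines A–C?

Line A: prepared fish product → II.2; chilled → II.2.1; with no added sugar → II.2.1.1. Scheduled 32%. quota on II.2 open → in-quota 15%; Norvale agreement on II.1.2.1: II.2.1.1 not covered. → 15%.
Line B: prepared fish product → II.2; frozen → II.2.2; with no added sugar → II.2.2.2. Scheduled 18%. quota on II.2 open → in-quota 15%. → 15%.
Line C: sauce → II.1; chilled → II.1.2; with added sugar → II.1.2.2. Scheduled 37%. Galveny agreement on II.1: RVC ≥ 50% → 23% available; preferential 23%. → 23%.
Sum: 15% + 15% + 23% = 53%.

53%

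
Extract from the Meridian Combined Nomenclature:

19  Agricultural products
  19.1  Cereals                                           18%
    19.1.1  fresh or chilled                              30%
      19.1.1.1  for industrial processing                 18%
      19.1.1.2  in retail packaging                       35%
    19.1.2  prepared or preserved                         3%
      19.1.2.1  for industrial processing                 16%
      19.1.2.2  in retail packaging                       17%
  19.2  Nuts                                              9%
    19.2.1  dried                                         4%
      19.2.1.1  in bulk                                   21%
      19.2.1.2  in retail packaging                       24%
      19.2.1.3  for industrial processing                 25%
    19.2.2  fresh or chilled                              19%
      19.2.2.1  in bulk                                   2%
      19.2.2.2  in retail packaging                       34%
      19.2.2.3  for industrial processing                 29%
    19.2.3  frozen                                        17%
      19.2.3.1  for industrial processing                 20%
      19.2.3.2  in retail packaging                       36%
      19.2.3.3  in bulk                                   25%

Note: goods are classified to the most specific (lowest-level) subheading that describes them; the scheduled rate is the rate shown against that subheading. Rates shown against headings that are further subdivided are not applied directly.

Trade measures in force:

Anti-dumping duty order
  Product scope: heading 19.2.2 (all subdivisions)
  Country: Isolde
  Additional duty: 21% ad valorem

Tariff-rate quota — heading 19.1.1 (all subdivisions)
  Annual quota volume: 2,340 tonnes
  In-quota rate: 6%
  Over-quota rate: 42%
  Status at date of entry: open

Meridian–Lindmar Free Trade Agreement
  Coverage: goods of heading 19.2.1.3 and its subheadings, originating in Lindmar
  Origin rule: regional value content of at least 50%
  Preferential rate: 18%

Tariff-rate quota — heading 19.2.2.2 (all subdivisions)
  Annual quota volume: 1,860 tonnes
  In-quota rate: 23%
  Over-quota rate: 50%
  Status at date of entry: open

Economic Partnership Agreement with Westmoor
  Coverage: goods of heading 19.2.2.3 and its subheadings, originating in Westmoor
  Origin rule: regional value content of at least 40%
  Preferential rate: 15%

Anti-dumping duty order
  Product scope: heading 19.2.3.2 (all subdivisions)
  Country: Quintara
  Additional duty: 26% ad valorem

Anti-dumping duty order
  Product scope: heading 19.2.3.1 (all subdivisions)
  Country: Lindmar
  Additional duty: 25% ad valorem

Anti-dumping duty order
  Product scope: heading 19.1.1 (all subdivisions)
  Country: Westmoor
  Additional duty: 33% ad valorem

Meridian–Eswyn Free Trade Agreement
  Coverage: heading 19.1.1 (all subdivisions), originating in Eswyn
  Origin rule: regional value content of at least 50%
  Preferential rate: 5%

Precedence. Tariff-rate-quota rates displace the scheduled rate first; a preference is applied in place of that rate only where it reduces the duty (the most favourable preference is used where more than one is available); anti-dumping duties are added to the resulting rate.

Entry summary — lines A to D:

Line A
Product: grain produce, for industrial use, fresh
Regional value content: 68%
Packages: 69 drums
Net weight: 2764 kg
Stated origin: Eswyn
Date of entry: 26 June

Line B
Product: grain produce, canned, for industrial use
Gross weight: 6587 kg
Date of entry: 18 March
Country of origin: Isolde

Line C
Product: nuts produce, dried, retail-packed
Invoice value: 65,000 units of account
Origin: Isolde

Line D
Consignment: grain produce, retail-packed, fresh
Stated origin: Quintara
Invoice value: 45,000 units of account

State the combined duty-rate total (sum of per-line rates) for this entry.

51%

Line A: grain → 19.1; fresh → 19.1.1; for industrial use → 19.1.1.1. Scheduled 18%. quota on 19.1.1 open → in-quota 6%; Eswyn agreement on 19.1.1: RVC ≥ 50% → 5% available; preferential 5%. → 5%.
Line B: grain → 19.1; canned → 19.1.2; for industrial use → 19.1.2.1. Scheduled 16%. No special measure applies. → 16%.
Line C: nuts → 19.2; dried → 19.2.1; retail-packed → 19.2.1.2. Scheduled 24%. No special measure applies. → 24%.
Line D: grain → 19.1; fresh → 19.1.1; retail-packed → 19.1.1.2. Scheduled 35%. quota on 19.1.1 open → in-quota 6%. → 6%.
Sum: 5% + 16% + 24% + 6% = 51%.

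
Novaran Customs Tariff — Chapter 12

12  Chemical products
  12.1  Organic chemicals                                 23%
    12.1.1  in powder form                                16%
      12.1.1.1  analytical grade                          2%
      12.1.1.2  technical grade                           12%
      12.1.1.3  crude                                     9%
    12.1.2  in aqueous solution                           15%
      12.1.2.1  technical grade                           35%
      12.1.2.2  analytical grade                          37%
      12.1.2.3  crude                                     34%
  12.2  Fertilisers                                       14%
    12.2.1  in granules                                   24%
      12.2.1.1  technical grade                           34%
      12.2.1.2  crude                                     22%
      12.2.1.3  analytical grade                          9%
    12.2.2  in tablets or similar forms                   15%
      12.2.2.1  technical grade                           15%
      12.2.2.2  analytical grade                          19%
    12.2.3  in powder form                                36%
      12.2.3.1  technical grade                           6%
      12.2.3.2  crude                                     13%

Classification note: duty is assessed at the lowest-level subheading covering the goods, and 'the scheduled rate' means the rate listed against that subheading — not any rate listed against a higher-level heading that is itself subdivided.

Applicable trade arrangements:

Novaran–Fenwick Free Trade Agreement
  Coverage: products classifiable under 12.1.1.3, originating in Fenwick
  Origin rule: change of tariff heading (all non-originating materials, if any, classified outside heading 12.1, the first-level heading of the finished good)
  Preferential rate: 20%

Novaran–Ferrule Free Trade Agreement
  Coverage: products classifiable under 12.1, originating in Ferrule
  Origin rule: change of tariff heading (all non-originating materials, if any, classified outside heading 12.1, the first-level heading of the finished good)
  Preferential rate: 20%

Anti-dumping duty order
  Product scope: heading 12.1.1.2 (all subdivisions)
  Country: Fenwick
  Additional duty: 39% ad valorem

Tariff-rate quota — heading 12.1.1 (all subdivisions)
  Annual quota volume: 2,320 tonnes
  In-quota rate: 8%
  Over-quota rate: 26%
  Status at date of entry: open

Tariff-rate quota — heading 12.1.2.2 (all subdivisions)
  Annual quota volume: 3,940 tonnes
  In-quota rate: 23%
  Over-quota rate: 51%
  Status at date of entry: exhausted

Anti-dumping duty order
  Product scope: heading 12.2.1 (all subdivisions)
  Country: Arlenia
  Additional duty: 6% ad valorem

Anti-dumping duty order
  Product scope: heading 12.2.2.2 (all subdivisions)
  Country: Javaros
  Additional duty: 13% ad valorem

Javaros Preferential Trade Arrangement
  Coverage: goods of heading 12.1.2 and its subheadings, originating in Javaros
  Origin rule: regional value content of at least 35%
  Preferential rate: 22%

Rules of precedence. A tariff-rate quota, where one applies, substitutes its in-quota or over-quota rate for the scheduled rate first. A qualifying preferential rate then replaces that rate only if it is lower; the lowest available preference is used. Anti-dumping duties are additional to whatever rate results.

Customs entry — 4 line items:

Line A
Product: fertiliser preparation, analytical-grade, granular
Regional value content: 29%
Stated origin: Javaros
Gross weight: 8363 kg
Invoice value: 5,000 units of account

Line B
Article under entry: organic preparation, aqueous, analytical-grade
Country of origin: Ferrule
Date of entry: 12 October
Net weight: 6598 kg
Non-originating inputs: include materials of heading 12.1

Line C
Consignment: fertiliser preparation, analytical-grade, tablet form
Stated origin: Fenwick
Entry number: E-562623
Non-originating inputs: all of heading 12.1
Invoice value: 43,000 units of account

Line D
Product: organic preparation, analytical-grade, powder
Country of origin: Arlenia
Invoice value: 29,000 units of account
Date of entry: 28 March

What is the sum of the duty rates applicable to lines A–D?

Line A: fertiliser → 12.2; granular → 12.2.1; analytical-grade → 12.2.1.3. Scheduled 9%. Javaros agreement on 12.1.2: 12.2.1.3 not covered. → 9%.
Line B: organic → 12.1; aqueous → 12.1.2; analytical-grade → 12.1.2.2. Scheduled 37%. quota on 12.1.2.2 exhausted → over-quota 51%; Ferrule agreement on 12.1: CTH not met. → 51%.
Line C: fertiliser → 12.2; tablet form → 12.2.2; analytical-grade → 12.2.2.2. Scheduled 19%. Fenwick agreement on 12.1.1.3: 12.2.2.2 not covered. → 19%.
Line D: organic → 12.1; powder → 12.1.1; analytical-grade → 12.1.1.1. Scheduled 2%. quota on 12.1.1 open → in-quota 8%. → 8%.
Sum: 9% + 51% + 19% + 8% = 87%.

87%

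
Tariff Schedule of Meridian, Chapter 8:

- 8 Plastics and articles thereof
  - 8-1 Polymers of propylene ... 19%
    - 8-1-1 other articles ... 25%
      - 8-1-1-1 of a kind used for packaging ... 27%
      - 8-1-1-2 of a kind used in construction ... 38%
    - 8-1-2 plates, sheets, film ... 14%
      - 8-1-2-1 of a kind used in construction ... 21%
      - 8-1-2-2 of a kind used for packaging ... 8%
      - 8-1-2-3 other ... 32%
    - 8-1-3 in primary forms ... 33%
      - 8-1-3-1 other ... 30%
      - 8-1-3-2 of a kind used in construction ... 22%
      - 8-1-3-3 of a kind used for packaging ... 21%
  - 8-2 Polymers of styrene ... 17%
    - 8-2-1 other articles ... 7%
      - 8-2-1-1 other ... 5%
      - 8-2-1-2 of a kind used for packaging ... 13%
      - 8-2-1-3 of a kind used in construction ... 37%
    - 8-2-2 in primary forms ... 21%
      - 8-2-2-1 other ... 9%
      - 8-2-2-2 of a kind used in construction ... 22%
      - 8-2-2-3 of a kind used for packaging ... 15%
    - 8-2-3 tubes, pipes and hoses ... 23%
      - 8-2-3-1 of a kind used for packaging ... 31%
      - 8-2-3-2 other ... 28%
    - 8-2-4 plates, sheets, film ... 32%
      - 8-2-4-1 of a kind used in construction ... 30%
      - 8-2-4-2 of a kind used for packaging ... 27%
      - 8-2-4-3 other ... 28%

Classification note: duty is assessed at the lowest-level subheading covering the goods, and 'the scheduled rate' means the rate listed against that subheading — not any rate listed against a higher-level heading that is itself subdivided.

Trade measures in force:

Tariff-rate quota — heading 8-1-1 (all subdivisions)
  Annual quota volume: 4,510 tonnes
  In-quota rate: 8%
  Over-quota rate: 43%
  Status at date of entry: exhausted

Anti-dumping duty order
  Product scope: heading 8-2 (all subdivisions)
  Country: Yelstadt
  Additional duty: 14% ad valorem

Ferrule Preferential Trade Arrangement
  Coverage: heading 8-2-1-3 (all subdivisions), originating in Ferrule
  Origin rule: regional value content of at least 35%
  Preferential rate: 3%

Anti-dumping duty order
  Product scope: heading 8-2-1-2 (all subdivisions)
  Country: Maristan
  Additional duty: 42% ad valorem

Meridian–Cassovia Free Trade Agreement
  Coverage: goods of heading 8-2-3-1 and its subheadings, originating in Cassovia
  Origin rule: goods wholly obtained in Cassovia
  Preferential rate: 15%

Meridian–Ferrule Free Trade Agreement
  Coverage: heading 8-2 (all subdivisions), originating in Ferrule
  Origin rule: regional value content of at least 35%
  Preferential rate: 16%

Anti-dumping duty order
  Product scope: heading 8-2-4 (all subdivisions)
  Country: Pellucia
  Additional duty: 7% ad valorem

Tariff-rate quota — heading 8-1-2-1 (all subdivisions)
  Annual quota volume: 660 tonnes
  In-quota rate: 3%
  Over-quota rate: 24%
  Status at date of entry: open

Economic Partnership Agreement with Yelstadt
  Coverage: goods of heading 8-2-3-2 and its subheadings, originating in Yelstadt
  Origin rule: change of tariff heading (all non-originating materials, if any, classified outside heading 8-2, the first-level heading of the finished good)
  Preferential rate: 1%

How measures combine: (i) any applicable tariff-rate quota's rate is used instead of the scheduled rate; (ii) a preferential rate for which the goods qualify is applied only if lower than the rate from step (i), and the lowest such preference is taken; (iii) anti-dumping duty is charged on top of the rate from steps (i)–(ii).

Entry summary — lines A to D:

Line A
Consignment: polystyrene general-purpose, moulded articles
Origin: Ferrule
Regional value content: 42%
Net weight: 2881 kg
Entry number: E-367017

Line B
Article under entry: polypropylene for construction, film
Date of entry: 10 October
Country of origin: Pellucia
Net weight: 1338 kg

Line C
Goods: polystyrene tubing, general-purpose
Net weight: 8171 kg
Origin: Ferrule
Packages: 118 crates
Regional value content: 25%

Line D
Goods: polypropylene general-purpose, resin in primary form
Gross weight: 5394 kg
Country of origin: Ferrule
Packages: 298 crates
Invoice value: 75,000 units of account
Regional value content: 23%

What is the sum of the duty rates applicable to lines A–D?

Line A: polystyrene → 8-2; moulded articles → 8-2-1; general-purpose → 8-2-1-1. Scheduled 5%. Ferrule agreement on 8-2-1-3: 8-2-1-1 not covered; Ferrule agreement on 8-2: RVC ≥ 35% → 16% available; preference 16% not lower than 5% → no reduction. → 5%.
Line B: polypropylene → 8-1; film → 8-1-2; for construction → 8-1-2-1. Scheduled 21%. quota on 8-1-2-1 open → in-quota 3%. → 3%.
Line C: polystyrene → 8-2; tubing → 8-2-3; general-purpose → 8-2-3-2. Scheduled 28%. Ferrule agreement on 8-2-1-3: 8-2-3-2 not covered; Ferrule agreement on 8-2: RVC < 35%. → 28%.
Line D: polypropylene → 8-1; resin in primary form → 8-1-3; general-purpose → 8-1-3-1. Scheduled 30%. Ferrule agreement on 8-2-1-3: 8-1-3-1 not covered; Ferrule agreement on 8-2: 8-1-3-1 not covered. → 30%.
Sum: 5% + 3% + 28% + 30% = 66%.

66%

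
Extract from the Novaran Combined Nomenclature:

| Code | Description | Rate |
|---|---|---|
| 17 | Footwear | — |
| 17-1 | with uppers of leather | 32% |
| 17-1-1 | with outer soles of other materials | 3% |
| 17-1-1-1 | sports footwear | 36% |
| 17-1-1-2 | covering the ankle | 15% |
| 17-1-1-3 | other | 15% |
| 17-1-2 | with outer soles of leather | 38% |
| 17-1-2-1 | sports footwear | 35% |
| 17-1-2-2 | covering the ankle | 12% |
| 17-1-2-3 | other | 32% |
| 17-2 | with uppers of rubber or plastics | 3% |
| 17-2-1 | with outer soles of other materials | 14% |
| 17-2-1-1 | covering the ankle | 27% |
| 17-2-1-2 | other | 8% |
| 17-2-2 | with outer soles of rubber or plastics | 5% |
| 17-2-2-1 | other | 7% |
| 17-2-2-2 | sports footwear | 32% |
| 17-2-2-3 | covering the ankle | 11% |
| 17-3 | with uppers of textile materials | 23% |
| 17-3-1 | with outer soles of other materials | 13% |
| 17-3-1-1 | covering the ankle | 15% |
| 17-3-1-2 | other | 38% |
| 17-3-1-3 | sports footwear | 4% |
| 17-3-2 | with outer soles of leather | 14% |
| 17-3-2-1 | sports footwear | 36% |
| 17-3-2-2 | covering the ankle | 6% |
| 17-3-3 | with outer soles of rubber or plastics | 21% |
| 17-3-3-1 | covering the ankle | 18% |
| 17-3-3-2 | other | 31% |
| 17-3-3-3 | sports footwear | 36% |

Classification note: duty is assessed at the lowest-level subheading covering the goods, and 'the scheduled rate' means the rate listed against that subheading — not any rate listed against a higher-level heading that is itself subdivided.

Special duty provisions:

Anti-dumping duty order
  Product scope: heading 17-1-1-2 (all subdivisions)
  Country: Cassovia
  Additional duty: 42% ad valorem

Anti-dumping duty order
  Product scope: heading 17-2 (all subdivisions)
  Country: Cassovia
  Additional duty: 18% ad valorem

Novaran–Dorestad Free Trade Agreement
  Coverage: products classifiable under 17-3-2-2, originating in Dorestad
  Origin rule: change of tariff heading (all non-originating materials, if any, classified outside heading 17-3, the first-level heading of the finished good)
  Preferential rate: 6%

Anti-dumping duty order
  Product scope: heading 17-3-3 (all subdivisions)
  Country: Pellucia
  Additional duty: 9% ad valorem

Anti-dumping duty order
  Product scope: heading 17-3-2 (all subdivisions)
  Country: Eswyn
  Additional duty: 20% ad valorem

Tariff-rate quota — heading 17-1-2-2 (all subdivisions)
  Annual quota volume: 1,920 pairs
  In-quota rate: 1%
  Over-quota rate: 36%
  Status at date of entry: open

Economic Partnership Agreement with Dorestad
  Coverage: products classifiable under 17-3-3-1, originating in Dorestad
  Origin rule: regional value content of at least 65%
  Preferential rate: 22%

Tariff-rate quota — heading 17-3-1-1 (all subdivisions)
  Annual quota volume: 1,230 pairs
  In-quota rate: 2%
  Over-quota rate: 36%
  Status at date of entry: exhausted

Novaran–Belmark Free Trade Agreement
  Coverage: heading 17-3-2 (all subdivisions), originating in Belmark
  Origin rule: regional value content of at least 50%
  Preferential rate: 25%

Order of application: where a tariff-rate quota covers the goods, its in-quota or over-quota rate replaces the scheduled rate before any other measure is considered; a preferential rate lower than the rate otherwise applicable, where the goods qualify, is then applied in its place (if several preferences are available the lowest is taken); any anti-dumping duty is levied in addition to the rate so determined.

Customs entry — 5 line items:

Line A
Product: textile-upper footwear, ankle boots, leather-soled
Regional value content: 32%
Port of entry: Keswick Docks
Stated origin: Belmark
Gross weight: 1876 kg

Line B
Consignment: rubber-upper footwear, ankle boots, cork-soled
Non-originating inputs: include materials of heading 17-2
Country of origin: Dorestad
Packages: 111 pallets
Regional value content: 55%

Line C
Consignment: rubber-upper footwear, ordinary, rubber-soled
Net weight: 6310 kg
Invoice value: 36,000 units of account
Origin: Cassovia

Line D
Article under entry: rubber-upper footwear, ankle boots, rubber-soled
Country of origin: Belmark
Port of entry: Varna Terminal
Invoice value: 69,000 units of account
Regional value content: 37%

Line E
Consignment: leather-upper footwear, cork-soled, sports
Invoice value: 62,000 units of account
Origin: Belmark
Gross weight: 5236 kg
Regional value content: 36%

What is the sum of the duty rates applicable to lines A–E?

Line A: textile-upper → 17-3; leather-soled → 17-3-2; ankle boots → 17-3-2-2. Scheduled 6%. Belmark agreement on 17-3-2: RVC < 50%. → 6%.
Line B: rubber-upper → 17-2; cork-soled → 17-2-1; ankle boots → 17-2-1-1. Scheduled 27%. Dorestad agreement on 17-3-2-2: 17-2-1-1 not covered; Dorestad agreement on 17-3-3-1: 17-2-1-1 not covered. → 27%.
Line C: rubber-upper → 17-2; rubber-soled → 17-2-2; ordinary → 17-2-2-1. Scheduled 7%. anti-dumping (Cassovia, 17-2): +18%; total 7% + 18% = 25%. → 25%.
Line D: rubber-upper → 17-2; rubber-soled → 17-2-2; ankle boots → 17-2-2-3. Scheduled 11%. Belmark agreement on 17-3-2: 17-2-2-3 not covered. → 11%.
Line E: leather-upper → 17-1; cork-soled → 17-1-1; sports → 17-1-1-1. Scheduled 36%. Belmark agreement on 17-3-2: 17-1-1-1 not covered. → 36%.
Sum: 6% + 27% + 25% + 11% + 36% = 105%.

105%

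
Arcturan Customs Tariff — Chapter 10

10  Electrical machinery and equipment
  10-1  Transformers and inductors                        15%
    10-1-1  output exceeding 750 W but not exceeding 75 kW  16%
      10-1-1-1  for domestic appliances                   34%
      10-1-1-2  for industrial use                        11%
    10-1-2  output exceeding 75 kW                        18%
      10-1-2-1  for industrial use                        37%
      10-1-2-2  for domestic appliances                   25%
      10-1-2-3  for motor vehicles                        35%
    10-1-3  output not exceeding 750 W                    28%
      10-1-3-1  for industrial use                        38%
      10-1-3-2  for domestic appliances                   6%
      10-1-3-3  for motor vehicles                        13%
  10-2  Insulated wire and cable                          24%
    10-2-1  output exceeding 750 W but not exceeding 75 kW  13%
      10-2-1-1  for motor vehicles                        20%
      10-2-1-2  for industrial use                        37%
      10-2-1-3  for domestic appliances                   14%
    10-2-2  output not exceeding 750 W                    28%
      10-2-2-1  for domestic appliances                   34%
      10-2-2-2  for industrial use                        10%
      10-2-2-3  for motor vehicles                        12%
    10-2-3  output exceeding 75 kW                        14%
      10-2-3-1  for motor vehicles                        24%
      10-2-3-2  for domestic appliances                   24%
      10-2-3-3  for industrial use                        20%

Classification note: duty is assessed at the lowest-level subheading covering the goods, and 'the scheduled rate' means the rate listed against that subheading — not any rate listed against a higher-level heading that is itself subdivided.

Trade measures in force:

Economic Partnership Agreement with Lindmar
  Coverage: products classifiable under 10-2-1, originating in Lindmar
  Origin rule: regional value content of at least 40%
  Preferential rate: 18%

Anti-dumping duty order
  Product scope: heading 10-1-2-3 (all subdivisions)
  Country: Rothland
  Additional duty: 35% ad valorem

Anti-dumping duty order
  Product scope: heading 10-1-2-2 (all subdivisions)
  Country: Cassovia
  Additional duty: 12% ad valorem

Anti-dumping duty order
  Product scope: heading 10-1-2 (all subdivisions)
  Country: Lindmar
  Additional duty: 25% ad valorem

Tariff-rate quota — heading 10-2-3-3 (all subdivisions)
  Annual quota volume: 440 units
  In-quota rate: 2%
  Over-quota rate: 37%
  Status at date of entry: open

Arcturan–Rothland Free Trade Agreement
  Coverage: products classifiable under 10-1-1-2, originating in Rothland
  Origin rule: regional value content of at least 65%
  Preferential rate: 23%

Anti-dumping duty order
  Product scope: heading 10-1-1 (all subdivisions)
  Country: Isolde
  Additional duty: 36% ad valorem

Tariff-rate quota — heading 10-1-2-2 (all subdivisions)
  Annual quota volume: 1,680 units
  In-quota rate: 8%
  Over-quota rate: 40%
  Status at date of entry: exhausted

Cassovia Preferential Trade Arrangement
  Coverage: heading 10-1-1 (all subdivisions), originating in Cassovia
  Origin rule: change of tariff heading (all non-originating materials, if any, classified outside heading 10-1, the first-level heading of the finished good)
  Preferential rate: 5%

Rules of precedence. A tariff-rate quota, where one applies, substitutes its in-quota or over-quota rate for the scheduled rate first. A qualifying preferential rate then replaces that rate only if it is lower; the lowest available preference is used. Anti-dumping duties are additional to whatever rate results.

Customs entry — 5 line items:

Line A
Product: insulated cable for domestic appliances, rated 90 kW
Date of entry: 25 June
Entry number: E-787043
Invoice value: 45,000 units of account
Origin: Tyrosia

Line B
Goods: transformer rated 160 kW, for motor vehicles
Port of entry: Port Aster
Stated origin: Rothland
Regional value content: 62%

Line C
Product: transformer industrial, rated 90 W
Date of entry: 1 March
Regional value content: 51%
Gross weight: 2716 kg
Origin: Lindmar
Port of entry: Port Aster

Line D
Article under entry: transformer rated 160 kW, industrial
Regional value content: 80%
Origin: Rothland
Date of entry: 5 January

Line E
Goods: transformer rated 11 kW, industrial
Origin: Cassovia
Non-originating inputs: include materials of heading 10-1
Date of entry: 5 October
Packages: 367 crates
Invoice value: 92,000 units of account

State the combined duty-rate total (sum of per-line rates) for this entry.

Line A: insulated cable → 10-2; rated 90 kW → 10-2-3; for domestic appliances → 10-2-3-2. Scheduled 24%. No special measure applies. → 24%.
Line B: transformer → 10-1; rated 160 kW → 10-1-2; for motor vehicles → 10-1-2-3. Scheduled 35%. Rothland agreement on 10-1-1-2: 10-1-2-3 not covered; anti-dumping (Rothland, 10-1-2-3): +35%; total 35% + 35% = 70%. → 70%.
Line C: transformer → 10-1; rated 90 W → 10-1-3; industrial → 10-1-3-1. Scheduled 38%. Lindmar agreement on 10-2-1: 10-1-3-1 not covered. → 38%.
Line D: transformer → 10-1; rated 160 kW → 10-1-2; industrial → 10-1-2-1. Scheduled 37%. Rothland agreement on 10-1-1-2: 10-1-2-1 not covered. → 37%.
Line E: transformer → 10-1; rated 11 kW → 10-1-1; industrial → 10-1-1-2. Scheduled 11%. Cassovia agreement on 10-1-1: CTH not met. → 11%.
Sum: 24% + 70% + 38% + 37% + 11% = 180%.

180%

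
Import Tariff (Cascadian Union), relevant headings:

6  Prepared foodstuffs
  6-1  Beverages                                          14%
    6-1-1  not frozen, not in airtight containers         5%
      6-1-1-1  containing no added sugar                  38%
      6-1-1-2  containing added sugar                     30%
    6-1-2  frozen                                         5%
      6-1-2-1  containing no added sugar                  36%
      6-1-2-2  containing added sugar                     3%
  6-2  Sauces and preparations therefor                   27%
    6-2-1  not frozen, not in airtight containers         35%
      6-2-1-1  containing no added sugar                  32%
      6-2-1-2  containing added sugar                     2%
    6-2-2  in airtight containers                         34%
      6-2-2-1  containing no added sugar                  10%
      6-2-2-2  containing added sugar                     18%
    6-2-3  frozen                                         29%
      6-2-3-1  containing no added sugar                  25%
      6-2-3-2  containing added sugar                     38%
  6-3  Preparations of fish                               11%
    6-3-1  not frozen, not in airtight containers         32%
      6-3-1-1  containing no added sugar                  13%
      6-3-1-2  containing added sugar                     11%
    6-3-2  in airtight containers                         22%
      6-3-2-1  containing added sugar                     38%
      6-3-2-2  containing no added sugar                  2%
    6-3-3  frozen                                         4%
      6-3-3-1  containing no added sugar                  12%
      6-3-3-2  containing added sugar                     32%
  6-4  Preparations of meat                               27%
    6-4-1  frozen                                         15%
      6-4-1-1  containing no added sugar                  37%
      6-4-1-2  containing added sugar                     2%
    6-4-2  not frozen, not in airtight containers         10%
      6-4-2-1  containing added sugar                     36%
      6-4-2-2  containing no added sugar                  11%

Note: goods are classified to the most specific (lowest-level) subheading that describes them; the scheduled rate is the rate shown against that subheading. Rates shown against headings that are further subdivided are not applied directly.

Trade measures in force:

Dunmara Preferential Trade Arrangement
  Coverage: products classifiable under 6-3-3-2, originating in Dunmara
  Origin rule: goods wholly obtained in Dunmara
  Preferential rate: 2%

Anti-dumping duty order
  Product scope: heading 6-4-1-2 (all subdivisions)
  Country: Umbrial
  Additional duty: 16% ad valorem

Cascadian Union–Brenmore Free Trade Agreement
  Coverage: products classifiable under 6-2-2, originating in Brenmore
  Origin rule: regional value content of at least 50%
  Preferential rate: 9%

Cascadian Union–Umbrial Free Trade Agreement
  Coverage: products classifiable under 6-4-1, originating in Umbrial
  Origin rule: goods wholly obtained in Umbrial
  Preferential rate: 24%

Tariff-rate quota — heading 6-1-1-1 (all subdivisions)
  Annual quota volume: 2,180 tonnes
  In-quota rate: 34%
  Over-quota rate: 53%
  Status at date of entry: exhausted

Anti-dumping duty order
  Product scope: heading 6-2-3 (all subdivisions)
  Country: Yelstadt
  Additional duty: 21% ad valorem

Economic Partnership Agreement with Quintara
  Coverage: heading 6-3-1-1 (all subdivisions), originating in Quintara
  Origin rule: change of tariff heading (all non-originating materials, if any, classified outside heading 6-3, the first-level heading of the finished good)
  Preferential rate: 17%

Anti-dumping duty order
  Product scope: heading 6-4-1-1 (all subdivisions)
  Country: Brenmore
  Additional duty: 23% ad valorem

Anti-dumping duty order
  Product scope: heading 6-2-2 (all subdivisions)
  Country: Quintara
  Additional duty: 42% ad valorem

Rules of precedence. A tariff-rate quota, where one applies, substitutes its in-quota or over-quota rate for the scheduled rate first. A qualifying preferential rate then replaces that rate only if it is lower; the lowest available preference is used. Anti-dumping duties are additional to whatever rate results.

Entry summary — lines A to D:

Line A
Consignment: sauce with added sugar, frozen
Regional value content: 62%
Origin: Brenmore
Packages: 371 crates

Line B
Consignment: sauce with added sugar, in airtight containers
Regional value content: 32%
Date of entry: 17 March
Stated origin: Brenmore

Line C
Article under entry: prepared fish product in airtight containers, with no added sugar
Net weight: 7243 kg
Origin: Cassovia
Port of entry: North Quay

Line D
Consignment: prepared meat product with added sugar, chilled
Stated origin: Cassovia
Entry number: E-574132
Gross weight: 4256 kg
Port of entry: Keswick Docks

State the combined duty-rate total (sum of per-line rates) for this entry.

Line A: sauce → 6-2; frozen → 6-2-3; with added sugar → 6-2-3-2. Scheduled 38%. Brenmore agreement on 6-2-2: 6-2-3-2 not covered. → 38%.
Line B: sauce → 6-2; in airtight containers → 6-2-2; with added sugar → 6-2-2-2. Scheduled 18%. Brenmore agreement on 6-2-2: RVC < 50%. → 18%.
Line C: prepared fish product → 6-3; in airtight containers → 6-3-2; with no added sugar → 6-3-2-2. Scheduled 2%. No special measure applies. → 2%.
Line D: prepared meat product → 6-4; chilled → 6-4-2; with added sugar → 6-4-2-1. Scheduled 36%. No special measure applies. → 36%.
Sum: 38% + 18% + 2% + 36% = 94%.

94%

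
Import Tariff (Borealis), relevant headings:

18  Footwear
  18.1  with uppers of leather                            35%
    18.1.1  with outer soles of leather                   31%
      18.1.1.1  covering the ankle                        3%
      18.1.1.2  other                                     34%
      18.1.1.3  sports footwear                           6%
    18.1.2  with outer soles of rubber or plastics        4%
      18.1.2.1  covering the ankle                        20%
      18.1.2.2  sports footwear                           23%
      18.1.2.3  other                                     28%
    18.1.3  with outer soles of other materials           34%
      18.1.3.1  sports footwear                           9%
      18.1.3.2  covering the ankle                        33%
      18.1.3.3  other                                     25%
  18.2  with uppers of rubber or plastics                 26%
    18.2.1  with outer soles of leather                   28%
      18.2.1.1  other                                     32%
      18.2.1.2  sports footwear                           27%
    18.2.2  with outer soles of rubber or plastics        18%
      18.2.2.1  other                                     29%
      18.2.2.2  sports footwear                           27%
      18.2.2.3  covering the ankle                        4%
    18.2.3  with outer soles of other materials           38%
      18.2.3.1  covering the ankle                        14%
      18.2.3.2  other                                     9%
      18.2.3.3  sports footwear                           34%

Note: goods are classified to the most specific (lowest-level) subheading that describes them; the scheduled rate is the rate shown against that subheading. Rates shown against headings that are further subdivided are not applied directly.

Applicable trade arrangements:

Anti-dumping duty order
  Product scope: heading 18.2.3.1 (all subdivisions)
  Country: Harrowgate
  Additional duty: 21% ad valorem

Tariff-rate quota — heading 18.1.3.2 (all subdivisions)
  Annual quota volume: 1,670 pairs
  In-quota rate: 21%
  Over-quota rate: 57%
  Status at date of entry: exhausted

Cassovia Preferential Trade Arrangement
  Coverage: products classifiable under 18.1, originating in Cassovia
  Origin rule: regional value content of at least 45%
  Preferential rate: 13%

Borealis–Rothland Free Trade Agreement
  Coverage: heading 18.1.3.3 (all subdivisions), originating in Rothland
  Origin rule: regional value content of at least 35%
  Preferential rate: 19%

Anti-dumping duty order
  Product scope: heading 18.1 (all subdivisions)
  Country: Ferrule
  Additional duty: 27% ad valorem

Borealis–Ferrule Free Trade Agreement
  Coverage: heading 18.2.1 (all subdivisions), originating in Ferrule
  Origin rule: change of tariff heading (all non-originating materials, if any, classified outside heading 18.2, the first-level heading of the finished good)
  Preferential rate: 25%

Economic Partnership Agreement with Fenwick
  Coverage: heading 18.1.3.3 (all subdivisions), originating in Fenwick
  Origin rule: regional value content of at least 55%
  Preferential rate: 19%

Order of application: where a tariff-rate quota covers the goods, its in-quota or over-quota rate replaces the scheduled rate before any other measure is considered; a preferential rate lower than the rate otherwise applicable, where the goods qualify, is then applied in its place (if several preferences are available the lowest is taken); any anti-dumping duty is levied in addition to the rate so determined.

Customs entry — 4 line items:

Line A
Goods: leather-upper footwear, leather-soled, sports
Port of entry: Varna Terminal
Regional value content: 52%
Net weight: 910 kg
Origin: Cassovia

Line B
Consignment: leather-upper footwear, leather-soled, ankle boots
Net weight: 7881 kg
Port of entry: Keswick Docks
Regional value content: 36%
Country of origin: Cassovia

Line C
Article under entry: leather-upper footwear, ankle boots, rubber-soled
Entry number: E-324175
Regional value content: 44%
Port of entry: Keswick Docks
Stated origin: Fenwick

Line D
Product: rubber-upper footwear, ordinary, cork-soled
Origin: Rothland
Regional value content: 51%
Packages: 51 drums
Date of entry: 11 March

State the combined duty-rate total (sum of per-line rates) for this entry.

38%

Line A: leather-upper → 18.1; leather-soled → 18.1.1; sports → 18.1.1.3. Scheduled 6%. Cassovia agreement on 18.1: RVC ≥ 45% → 13% available; preference 13% not lower than 6% → no reduction. → 6%.
Line B: leather-upper → 18.1; leather-soled → 18.1.1; ankle boots → 18.1.1.1. Scheduled 3%. Cassovia agreement on 18.1: RVC < 45%. → 3%.
Line C: leather-upper → 18.1; rubber-soled → 18.1.2; ankle boots → 18.1.2.1. Scheduled 20%. Fenwick agreement on 18.1.3.3: 18.1.2.1 not covered. → 20%.
Line D: rubber-upper → 18.2; cork-soled → 18.2.3; ordinary → 18.2.3.2. Scheduled 9%. Rothland agreement on 18.1.3.3: 18.2.3.2 not covered. → 9%.
Sum: 6% + 3% + 20% + 9% = 38%.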